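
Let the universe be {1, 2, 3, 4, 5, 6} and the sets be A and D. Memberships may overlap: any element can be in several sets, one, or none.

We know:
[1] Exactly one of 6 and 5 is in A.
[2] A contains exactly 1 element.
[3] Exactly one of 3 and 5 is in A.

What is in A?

A = {5}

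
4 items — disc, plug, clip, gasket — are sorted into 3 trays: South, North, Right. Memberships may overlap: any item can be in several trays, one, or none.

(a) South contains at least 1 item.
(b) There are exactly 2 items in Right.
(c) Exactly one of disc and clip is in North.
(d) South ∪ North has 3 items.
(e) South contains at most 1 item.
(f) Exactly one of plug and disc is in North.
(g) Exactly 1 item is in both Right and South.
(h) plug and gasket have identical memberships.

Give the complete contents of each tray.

South = {clip}; North = {clip, gasket, plug}; Right = {clip, disc}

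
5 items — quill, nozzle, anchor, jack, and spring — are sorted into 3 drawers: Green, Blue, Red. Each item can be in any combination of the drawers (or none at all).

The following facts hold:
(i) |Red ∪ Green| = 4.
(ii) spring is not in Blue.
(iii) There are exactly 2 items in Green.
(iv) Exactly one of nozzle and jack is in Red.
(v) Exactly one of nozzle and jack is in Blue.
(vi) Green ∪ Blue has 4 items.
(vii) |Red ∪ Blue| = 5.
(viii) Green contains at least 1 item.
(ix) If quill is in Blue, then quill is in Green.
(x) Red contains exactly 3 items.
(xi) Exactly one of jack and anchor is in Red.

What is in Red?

Red = {anchor, nozzle, spring}

From (ii): spring ∉ Blue.
Suppose quill ∈ Red: no assignment then satisfies all the clues, so quill ∉ Red.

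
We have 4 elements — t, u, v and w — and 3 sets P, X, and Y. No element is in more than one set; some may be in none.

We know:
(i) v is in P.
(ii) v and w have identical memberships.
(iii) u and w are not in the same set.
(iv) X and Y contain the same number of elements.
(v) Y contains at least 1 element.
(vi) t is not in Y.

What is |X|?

1

From (i): v ∈ P.
From (vi): t ∉ Y.
(ii): w matches v: w ∈ P.
(iii): u ∉ P.
(v): only 1 candidates remain for Y, so all are in.
Suppose t ∈ P: no assignment then satisfies all the clues, so t ∉ P.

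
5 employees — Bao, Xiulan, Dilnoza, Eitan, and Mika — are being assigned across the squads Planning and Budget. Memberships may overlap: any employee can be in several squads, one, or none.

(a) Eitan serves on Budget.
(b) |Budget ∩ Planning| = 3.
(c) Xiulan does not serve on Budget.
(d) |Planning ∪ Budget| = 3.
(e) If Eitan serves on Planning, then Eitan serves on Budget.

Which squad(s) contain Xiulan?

Xiulan: none

From (a): Eitan ∈ Budget.
From (c): Xiulan ∉ Budget.
Suppose Xiulan ∈ Planning: no assignment then satisfies all the clues, so Xiulan ∉ Planning.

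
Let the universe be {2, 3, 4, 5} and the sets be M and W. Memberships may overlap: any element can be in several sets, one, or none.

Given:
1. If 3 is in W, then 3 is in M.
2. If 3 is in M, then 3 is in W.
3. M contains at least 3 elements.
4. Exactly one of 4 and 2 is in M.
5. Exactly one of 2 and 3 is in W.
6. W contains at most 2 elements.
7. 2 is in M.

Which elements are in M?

M = {2, 3, 5}

From (7): 2 ∈ M.
(4) (exactly one): 4 ∉ M.
(3): only 3 candidates remain for M, so all are in.
(2): 3 ∈ W.
(5) (exactly one): 2 ∉ W.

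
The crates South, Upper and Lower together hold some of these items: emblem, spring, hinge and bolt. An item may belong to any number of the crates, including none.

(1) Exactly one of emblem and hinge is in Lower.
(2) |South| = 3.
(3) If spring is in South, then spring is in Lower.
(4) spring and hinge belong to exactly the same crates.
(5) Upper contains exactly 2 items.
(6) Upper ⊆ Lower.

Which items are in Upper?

Upper = {hinge, spring}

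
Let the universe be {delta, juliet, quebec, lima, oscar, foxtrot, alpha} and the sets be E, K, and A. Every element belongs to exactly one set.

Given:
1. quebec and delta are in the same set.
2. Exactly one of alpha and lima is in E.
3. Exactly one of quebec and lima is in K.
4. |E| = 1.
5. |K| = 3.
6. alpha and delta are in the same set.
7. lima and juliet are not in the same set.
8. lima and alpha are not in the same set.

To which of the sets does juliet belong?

juliet: A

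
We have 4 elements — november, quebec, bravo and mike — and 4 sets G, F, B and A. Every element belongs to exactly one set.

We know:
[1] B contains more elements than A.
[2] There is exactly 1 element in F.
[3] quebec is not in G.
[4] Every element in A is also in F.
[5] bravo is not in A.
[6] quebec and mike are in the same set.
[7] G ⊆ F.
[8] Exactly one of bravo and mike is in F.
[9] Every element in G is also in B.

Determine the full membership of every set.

G = {}; F = {bravo}; B = {mike, november, quebec}; A = {}

From (3): quebec ∉ G.
From (5): bravo ∉ A.
(6): mike matches quebec: mike ∉ G.
Suppose november ∈ G: no assignment then satisfies all the clues, so november ∉ G.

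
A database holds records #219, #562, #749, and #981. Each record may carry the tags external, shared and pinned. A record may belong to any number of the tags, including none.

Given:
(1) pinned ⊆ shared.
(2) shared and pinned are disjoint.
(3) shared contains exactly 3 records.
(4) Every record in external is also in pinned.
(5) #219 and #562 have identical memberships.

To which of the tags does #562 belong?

#562: shared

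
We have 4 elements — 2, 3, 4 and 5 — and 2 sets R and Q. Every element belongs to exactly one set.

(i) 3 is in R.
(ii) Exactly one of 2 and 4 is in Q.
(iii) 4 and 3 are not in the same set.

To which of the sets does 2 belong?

2: R

From (i): 3 ∈ R.
(iii): 4 ∉ R.
Only one set left: 4 ∈ Q.
(ii) (exactly one): 2 ∉ Q.
Only one set left: 2 ∈ R.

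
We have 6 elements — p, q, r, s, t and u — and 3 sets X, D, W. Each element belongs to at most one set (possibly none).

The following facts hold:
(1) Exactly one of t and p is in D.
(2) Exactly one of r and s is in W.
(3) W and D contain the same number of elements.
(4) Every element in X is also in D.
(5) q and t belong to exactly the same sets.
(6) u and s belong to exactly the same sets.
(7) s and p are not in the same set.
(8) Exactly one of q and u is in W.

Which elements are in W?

W = {s, u}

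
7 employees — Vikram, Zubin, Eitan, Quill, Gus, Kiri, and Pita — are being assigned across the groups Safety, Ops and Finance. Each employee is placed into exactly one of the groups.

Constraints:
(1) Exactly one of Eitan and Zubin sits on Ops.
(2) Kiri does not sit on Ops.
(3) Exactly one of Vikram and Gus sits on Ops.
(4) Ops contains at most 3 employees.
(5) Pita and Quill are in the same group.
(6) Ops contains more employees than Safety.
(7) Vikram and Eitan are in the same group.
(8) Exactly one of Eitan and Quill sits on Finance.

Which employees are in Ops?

Ops = {Eitan, Vikram}

From (2): Kiri ∉ Ops.
Suppose Vikram ∉ Ops: no assignment then satisfies all the clues, so Vikram ∈ Ops.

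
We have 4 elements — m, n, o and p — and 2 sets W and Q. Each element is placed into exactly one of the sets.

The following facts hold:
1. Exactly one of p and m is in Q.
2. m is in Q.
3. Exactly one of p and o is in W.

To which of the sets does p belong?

p: W

From (2): m ∈ Q.
(1) (exactly one): p ∉ Q.
Only one set left: p ∈ W.
(3) (exactly one): o ∉ W.
Only one set left: o ∈ Q.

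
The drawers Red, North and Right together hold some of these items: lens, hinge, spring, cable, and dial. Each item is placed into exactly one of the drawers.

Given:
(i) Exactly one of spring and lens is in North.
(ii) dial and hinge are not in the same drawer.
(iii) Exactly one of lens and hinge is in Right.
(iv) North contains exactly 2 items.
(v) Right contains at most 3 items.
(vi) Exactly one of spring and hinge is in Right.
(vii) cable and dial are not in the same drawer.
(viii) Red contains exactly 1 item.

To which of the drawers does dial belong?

dial: North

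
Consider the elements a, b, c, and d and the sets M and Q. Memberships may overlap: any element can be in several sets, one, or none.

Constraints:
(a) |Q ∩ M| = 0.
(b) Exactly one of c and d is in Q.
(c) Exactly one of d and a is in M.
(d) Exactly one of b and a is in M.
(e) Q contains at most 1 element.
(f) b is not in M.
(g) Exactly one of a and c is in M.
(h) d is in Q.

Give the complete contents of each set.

M = {a}; Q = {d}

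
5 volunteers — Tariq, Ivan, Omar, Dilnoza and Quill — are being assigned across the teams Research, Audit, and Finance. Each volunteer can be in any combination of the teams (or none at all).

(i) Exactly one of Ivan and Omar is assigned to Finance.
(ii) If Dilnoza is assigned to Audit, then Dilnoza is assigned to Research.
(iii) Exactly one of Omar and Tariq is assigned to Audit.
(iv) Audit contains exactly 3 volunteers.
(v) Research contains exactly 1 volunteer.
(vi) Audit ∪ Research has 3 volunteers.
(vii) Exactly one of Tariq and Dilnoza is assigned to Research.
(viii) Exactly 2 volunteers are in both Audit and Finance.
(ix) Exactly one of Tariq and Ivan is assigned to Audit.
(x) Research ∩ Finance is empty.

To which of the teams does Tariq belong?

Tariq: Audit, Finance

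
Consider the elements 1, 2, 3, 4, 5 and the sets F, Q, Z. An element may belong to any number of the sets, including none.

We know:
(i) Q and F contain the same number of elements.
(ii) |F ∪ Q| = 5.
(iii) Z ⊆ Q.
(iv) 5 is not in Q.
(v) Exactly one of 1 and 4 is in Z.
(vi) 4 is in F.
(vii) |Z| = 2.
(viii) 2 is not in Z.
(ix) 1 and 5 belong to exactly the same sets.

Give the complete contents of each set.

F = {1, 4, 5}; Q = {2, 3, 4}; Z = {3, 4}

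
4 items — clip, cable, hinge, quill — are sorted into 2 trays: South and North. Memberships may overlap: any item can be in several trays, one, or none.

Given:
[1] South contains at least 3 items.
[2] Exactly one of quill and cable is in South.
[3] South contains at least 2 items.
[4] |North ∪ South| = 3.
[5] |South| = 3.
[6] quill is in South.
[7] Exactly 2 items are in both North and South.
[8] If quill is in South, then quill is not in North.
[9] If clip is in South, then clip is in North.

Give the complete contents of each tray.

South = {clip, hinge, quill}; North = {clip, hinge}

From (6): quill ∈ South.
(2) (exactly one): cable ∉ South.
(5): only 3 candidates remain for South, so all are in.
(8): quill ∉ North.
(9): clip ∈ North.
Suppose cable ∈ North: no assignment then satisfies all the clues, so cable ∉ North.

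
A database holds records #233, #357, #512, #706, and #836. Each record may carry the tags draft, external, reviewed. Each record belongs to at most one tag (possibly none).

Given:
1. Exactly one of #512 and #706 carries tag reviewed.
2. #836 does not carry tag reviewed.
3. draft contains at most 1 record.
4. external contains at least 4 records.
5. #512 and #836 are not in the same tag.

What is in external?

external = {#233, #357, #706, #836}

From (2): #836 ∉ reviewed.
Suppose #233 ∉ external: no assignment then satisfies all the clues, so #233 ∈ external.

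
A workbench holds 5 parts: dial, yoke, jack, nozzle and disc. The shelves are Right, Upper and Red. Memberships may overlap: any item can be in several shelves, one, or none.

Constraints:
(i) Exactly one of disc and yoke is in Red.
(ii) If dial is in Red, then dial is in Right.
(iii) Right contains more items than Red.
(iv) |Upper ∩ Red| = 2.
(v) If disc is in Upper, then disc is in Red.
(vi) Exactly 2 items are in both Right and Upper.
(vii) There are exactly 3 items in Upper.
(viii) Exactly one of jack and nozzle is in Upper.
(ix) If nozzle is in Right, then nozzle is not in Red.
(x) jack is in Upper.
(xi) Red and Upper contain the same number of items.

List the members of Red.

Red = {dial, disc, jack}

From (x): jack ∈ Upper.
(viii) (exactly one): nozzle ∉ Upper.
Suppose dial ∉ Red: no assignment then satisfies all the clues, so dial ∈ Red.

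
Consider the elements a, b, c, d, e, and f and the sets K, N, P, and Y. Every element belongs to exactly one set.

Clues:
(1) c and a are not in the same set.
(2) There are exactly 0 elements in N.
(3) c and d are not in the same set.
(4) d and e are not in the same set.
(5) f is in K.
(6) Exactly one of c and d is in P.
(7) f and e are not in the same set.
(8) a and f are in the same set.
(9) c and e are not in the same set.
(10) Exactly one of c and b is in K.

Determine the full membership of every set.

K = {a, b, d, f}; N = {}; P = {c}; Y = {e}

From (5): f ∈ K.
(2): N already has 0, so the rest are out.
(7): e ∉ K.
(8): a matches f: a ∈ K.
(1): c ∉ K.
(10) (exactly one): b ∈ K.
Suppose c ∉ P: no assignment then satisfies all the clues, so c ∈ P.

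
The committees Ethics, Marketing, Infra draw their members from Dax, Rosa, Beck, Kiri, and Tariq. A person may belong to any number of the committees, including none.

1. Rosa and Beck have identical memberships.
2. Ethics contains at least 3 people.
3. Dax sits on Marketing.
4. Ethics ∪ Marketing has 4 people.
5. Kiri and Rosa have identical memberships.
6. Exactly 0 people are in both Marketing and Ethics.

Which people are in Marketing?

Marketing = {Dax}

From (3): Dax ∈ Marketing.
Suppose Rosa ∈ Marketing: no assignment then satisfies all the clues, so Rosa ∉ Marketing.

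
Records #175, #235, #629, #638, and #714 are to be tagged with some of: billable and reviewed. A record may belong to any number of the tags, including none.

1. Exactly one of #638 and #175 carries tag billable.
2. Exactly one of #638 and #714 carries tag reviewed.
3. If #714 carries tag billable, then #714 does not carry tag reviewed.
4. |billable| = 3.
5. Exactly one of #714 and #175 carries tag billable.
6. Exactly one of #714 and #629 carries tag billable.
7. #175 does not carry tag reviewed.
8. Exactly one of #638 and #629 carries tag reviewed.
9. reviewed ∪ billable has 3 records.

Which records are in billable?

billable = {#235, #638, #714}

From (7): #175 ∉ reviewed.
Suppose #175 ∈ billable: no assignment then satisfies all the clues, so #175 ∉ billable.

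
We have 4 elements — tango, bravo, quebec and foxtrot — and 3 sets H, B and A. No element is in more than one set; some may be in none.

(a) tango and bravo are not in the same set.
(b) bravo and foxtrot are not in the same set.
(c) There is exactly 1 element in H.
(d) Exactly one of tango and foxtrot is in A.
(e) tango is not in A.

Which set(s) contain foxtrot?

foxtrot: A

From (e): tango ∉ A.
(d) (exactly one): foxtrot ∈ A.
(b): bravo ∉ A.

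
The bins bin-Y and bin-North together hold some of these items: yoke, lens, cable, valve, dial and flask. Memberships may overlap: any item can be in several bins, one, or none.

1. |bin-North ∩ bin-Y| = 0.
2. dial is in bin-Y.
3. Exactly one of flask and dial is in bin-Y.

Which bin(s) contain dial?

From (2): dial ∈ bin-Y.
(3) (exactly one): flask ∉ bin-Y.
Suppose dial ∈ bin-North: no assignment then satisfies all the clues, so dial ∉ bin-North.

dial: bin-Y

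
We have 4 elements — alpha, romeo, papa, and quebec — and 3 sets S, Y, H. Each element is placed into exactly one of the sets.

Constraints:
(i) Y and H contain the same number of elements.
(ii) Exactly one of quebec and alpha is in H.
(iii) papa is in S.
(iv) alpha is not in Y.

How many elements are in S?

From (iii): papa ∈ S.
From (iv): alpha ∉ Y.
Suppose romeo ∈ H: no assignment then satisfies all the clues, so romeo ∉ H.

2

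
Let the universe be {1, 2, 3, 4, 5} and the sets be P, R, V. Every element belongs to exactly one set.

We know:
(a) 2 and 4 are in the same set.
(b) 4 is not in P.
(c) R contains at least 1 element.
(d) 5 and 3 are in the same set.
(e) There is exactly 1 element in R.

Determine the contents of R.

From (b): 4 ∉ P.
(a): 2 matches 4: 2 ∉ P.
Suppose 1 ∉ R: no assignment then satisfies all the clues, so 1 ∈ R.

R = {1}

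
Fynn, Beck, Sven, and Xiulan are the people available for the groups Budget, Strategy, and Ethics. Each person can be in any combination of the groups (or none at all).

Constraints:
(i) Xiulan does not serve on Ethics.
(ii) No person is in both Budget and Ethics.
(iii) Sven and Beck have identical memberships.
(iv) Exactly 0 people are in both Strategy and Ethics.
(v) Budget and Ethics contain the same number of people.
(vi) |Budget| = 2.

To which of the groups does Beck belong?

Beck: Ethics

From (i): Xiulan ∉ Ethics.
Suppose Beck ∈ Budget: no assignment then satisfies all the clues, so Beck ∉ Budget.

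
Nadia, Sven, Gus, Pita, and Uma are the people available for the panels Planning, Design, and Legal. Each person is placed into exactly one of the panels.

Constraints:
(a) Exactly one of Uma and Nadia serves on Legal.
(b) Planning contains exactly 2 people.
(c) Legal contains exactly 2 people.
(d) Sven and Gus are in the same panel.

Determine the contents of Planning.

Planning = {Gus, Sven}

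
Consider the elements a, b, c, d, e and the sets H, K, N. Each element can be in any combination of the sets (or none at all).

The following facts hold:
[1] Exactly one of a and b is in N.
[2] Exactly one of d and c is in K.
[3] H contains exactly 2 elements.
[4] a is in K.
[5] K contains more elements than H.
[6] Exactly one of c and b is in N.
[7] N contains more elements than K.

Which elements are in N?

From (4): a ∈ K.
Suppose a ∉ N: no assignment then satisfies all the clues, so a ∈ N.

N = {a, c, d, e}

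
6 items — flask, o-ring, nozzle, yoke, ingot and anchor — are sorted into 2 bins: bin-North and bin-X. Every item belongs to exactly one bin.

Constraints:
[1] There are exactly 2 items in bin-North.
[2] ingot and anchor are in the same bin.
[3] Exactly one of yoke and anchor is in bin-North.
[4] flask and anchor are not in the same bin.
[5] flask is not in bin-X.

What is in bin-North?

bin-North = {flask, yoke}

From (5): flask ∉ bin-X.
Only one bin left: flask ∈ bin-North.
(4): anchor ∉ bin-North.
Only one bin left: anchor ∈ bin-X.
(2): ingot matches anchor: ingot ∉ bin-North.
(2): ingot matches anchor: ingot ∈ bin-X.
(3) (exactly one): yoke ∈ bin-North.
(1): bin-North already has 2, so the rest are out.
Only one bin left: o-ring ∈ bin-X.
Only one bin left: nozzle ∈ bin-X.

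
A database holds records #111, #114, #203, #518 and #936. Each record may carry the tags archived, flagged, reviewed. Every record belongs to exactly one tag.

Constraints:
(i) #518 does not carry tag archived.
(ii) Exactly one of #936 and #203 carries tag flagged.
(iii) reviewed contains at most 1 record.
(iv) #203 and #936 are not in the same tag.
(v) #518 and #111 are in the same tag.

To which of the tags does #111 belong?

#111: flagged

From (i): #518 ∉ archived.
(v): #111 matches #518: #111 ∉ archived.
Suppose #111 ∉ flagged: no assignment then satisfies all the clues, so #111 ∈ flagged.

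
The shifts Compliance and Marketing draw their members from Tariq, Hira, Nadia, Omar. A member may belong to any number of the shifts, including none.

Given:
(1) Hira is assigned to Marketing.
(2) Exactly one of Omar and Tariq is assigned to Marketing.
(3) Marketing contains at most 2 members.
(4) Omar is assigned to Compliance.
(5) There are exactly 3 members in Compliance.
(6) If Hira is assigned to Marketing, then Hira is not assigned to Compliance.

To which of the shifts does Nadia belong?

Nadia: Compliance

From (1): Hira ∈ Marketing.
From (4): Omar ∈ Compliance.
(6): Hira ∉ Compliance.
(5): only 3 candidates remain for Compliance, so all are in.
Suppose Nadia ∈ Marketing: no assignment then satisfies all the clues, so Nadia ∉ Marketing.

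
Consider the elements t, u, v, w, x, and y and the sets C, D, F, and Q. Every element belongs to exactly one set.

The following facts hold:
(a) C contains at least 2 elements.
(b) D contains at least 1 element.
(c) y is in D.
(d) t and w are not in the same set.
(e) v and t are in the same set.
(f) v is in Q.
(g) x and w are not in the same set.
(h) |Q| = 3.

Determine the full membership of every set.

C = {u, w}; D = {y}; F = {}; Q = {t, v, x}

From (c): y ∈ D.
From (f): v ∈ Q.
(e): t matches v: t ∉ C.
(e): t matches v: t ∉ D.
(e): t matches v: t ∉ F.
(e): t matches v: t ∈ Q.
(d): w ∉ Q.
Suppose u ∉ C: no assignment then satisfies all the clues, so u ∈ C.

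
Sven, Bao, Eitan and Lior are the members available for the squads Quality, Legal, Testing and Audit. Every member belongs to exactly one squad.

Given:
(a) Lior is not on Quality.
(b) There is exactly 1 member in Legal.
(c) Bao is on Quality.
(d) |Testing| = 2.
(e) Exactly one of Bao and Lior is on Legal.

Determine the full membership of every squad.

From (a): Lior ∉ Quality.
From (c): Bao ∈ Quality.
(e) (exactly one): Lior ∈ Legal.
(b): Legal already has 1, so the rest are out.
(d): only 2 candidates remain for Testing, so all are in.

Quality = {Bao}; Legal = {Lior}; Testing = {Eitan, Sven}; Audit = {}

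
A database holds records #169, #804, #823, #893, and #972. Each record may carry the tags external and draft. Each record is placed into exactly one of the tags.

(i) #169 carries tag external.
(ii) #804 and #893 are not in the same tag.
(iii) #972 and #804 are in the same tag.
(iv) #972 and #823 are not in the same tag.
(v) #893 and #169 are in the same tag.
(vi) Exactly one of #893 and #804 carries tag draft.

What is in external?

external = {#169, #823, #893}

From (i): #169 ∈ external.
(v): #893 matches #169: #893 ∈ external.
(vi) (exactly one): #804 ∈ draft.
(iii): #972 matches #804: #972 ∉ external.
(iii): #972 matches #804: #972 ∈ draft.
(iv): #823 ∉ draft.
Only one tag left: #823 ∈ external.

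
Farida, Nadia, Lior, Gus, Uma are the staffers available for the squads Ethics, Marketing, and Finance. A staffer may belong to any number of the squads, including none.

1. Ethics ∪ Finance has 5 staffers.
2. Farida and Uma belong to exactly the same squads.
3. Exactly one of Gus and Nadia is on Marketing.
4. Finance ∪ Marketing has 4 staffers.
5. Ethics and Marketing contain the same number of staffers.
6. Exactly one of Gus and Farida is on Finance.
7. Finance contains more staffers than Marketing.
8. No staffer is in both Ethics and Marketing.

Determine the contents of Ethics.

Ethics = {Gus}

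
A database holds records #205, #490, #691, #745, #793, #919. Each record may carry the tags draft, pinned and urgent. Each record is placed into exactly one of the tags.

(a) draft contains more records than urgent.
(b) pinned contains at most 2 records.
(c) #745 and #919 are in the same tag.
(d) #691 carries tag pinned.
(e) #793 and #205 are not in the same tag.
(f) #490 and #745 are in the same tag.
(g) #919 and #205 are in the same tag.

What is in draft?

From (d): #691 ∈ pinned.
Suppose #205 ∉ draft: no assignment then satisfies all the clues, so #205 ∈ draft.

draft = {#205, #490, #745, #919}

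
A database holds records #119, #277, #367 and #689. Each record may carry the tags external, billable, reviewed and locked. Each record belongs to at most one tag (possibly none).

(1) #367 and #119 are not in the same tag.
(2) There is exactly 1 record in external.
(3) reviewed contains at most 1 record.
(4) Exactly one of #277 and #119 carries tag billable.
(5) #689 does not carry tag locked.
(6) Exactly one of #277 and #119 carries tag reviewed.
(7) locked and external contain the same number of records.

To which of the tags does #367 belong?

#367: locked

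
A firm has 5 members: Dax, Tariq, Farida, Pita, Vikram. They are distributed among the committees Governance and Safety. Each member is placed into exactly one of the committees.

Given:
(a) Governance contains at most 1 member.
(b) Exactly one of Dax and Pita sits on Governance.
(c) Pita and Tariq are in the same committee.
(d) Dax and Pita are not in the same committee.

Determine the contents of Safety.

Safety = {Farida, Pita, Tariq, Vikram}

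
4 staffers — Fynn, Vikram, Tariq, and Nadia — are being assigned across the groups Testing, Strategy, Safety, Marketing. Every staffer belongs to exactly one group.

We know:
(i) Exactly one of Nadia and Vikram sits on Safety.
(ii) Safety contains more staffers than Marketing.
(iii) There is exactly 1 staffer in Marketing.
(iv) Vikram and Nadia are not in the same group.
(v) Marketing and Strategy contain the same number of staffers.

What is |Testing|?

0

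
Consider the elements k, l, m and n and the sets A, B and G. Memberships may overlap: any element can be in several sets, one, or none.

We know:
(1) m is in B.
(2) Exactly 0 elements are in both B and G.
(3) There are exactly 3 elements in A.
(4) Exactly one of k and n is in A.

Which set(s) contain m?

m: A, B

From (1): m ∈ B.
Suppose m ∉ A: no assignment then satisfies all the clues, so m ∈ A.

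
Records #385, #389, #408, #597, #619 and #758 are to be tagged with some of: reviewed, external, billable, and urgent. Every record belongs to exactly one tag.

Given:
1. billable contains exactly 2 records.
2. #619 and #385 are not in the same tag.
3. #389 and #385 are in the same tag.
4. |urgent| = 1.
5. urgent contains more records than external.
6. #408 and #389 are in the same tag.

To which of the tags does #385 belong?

#385: reviewed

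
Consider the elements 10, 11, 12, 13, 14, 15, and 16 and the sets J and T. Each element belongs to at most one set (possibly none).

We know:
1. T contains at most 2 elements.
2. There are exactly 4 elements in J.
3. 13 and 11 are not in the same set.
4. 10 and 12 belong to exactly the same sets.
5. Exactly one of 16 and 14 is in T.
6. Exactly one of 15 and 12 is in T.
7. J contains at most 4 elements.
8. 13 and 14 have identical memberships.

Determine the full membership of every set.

J = {10, 12, 13, 14}; T = {15, 16}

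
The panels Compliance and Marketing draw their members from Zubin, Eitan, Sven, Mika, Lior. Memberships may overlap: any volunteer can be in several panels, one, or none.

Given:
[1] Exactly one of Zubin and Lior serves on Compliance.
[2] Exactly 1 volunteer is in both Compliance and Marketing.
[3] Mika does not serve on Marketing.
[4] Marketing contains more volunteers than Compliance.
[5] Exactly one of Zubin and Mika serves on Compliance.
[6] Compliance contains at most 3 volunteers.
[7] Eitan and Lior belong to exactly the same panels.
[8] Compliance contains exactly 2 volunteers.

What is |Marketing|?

3

From (3): Mika ∉ Marketing.
Suppose Zubin ∉ Compliance: no assignment then satisfies all the clues, so Zubin ∈ Compliance.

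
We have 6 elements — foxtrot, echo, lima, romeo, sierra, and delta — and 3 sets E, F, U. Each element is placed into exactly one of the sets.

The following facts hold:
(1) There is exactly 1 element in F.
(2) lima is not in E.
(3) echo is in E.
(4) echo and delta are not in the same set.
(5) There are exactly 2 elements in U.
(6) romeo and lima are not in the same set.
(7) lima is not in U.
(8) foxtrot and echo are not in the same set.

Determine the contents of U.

From (2): lima ∉ E.
From (3): echo ∈ E.
From (7): lima ∉ U.
(4): delta ∉ E.
(8): foxtrot ∉ E.
Only one set left: lima ∈ F.
(1): F already has 1, so the rest are out.
Only one set left: foxtrot ∈ U.
Only one set left: delta ∈ U.
(5): U already has 2, so the rest are out.
Only one set left: romeo ∈ E.
Only one set left: sierra ∈ E.

U = {delta, foxtrot}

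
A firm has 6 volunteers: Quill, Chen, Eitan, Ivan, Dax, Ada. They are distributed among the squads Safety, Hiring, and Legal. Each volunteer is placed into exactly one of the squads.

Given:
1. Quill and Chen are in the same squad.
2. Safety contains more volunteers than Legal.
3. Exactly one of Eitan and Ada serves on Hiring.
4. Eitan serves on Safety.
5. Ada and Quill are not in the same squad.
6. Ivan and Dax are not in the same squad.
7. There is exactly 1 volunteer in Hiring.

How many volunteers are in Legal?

1

From (4): Eitan ∈ Safety.
(3) (exactly one): Ada ∈ Hiring.
(5): Quill ∉ Hiring.
(7): Hiring already has 1, so the rest are out.
Suppose Quill ∉ Safety: no assignment then satisfies all the clues, so Quill ∈ Safety.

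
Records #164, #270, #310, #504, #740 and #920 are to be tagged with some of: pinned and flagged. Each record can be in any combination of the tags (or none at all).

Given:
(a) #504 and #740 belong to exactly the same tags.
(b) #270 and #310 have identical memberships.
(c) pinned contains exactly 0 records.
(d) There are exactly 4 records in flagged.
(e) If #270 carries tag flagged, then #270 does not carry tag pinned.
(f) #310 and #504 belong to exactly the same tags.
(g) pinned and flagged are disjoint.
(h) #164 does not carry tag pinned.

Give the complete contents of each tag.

pinned = {}; flagged = {#270, #310, #504, #740}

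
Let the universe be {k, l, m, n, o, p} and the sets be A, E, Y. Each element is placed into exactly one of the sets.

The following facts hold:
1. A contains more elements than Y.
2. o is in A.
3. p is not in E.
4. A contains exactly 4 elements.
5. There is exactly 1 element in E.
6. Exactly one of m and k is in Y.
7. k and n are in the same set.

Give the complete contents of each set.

A = {k, n, o, p}; E = {l}; Y = {m}

From (2): o ∈ A.
From (3): p ∉ E.
Suppose k ∉ A: no assignment then satisfies all the clues, so k ∈ A.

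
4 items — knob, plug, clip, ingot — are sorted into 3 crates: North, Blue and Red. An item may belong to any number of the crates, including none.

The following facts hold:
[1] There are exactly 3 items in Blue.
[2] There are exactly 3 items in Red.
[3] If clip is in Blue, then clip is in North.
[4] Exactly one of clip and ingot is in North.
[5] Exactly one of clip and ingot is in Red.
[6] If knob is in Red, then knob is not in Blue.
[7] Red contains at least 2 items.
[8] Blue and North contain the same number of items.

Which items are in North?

North = {clip, knob, plug}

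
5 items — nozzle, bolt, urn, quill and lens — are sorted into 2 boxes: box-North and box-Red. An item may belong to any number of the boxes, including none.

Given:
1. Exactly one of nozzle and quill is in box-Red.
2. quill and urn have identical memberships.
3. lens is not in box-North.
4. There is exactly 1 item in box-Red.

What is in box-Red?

box-Red = {nozzle}

From (3): lens ∉ box-North.
Suppose nozzle ∉ box-Red: no assignment then satisfies all the clues, so nozzle ∈ box-Red.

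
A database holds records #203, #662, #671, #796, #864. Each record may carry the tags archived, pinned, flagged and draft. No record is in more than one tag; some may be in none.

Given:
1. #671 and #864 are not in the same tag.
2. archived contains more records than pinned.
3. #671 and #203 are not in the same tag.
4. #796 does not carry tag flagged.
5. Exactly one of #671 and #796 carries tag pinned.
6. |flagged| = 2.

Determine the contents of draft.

From (4): #796 ∉ flagged.
Suppose #203 ∈ draft: no assignment then satisfies all the clues, so #203 ∉ draft.

draft = {}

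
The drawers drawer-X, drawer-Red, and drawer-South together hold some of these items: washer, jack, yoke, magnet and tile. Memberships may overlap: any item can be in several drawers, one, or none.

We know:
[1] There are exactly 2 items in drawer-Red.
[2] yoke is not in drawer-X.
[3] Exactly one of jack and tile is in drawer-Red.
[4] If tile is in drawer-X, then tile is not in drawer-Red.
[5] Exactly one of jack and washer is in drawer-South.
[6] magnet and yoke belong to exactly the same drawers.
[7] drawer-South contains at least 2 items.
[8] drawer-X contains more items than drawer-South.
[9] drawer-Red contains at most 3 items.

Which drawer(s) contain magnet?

From (2): yoke ∉ drawer-X.
(6): magnet matches yoke: magnet ∉ drawer-X.
Suppose magnet ∈ drawer-Red: no assignment then satisfies all the clues, so magnet ∉ drawer-Red.

magnet: none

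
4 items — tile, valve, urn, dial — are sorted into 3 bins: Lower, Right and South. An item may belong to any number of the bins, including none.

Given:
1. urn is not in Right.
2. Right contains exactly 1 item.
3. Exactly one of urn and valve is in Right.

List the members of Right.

From (1): urn ∉ Right.
(3) (exactly one): valve ∈ Right.
(2): Right already has 1, so the rest are out.

Right = {valve}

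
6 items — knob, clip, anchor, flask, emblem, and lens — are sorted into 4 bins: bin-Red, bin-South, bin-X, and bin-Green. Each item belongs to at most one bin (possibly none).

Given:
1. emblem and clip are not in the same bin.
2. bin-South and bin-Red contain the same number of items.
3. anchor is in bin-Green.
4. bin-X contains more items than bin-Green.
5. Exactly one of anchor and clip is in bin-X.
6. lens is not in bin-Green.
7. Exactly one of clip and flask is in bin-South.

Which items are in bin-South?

bin-South = {flask}

From (3): anchor ∈ bin-Green.
From (6): lens ∉ bin-Green.
(5) (exactly one): clip ∈ bin-X.
(7) (exactly one): flask ∈ bin-South.
(1): emblem ∉ bin-X.
Suppose knob ∈ bin-South: no assignment then satisfies all the clues, so knob ∉ bin-South.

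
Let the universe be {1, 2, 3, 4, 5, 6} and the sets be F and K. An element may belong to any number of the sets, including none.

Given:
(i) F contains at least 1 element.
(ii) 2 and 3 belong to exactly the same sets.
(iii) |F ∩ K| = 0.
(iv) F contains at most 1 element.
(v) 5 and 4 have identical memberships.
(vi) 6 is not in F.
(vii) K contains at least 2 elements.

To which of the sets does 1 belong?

1: F

From (vi): 6 ∉ F.
Suppose 1 ∉ F: no assignment then satisfies all the clues, so 1 ∈ F.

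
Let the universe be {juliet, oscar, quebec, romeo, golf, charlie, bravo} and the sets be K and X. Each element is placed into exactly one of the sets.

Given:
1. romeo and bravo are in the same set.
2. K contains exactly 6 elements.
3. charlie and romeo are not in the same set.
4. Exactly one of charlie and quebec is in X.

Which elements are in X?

X = {charlie}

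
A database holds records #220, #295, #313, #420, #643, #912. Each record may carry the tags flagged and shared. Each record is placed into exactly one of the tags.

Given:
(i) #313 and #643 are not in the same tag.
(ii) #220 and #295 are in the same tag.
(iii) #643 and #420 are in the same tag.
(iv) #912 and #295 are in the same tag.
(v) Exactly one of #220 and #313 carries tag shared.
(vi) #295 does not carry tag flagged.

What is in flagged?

flagged = {#313}

From (vi): #295 ∉ flagged.
(ii): #220 matches #295: #220 ∉ flagged.
(iv): #912 matches #295: #912 ∉ flagged.
Only one tag left: #220 ∈ shared.
Only one tag left: #295 ∈ shared.
Only one tag left: #912 ∈ shared.
(v) (exactly one): #313 ∉ shared.
Only one tag left: #313 ∈ flagged.
(i): #643 ∉ flagged.
(iii): #420 matches #643: #420 ∉ flagged.
Only one tag left: #420 ∈ shared.
Only one tag left: #643 ∈ shared.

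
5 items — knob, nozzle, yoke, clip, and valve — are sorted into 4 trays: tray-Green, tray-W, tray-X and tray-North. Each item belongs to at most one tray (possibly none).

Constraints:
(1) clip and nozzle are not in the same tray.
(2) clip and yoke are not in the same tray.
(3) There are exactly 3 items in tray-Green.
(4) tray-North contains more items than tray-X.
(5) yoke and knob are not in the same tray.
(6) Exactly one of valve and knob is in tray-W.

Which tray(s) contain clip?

clip: tray-North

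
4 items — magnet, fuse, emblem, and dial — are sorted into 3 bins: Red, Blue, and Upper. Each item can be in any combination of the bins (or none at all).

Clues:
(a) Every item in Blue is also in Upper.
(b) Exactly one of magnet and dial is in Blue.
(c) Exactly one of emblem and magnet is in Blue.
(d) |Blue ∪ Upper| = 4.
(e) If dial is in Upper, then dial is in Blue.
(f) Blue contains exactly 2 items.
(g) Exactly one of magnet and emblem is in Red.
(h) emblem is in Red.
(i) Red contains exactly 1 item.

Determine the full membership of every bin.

Red = {emblem}; Blue = {dial, emblem}; Upper = {dial, emblem, fuse, magnet}

From (h): emblem ∈ Red.
(g) (exactly one): magnet ∉ Red.
(i): Red already has 1, so the rest are out.
Suppose magnet ∈ Blue: no assignment then satisfies all the clues, so magnet ∉ Blue.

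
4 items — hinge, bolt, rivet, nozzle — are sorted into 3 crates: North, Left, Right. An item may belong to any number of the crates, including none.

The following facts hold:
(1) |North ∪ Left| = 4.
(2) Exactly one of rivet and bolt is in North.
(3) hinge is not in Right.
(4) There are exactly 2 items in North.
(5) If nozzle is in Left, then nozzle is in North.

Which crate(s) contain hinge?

hinge: Left

From (3): hinge ∉ Right.
Suppose hinge ∈ North: no assignment then satisfies all the clues, so hinge ∉ North.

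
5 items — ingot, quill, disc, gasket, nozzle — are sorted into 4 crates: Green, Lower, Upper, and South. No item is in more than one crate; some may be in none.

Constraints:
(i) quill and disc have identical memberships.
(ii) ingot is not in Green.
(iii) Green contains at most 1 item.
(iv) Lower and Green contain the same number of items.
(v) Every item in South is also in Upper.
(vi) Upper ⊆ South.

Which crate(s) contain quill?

quill: none

From (ii): ingot ∉ Green.
Suppose quill ∈ Green: no assignment then satisfies all the clues, so quill ∉ Green.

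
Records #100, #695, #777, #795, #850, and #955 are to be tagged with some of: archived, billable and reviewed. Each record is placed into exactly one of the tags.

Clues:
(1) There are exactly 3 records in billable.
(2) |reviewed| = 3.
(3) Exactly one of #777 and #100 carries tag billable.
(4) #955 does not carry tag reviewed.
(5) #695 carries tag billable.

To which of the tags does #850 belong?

From (4): #955 ∉ reviewed.
From (5): #695 ∈ billable.
Suppose #850 ∈ archived: no assignment then satisfies all the clues, so #850 ∉ archived.

#850: reviewed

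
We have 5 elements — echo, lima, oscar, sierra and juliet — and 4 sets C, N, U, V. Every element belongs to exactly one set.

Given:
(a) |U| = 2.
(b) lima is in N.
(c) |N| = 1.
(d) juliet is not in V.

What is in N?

N = {lima}

From (b): lima ∈ N.
From (d): juliet ∉ V.
(c): N already has 1, so the rest are out.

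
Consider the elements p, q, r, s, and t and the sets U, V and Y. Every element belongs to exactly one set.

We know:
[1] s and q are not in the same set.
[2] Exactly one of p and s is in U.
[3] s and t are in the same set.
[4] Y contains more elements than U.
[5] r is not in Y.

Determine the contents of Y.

Y = {s, t}

From (5): r ∉ Y.
Suppose p ∈ Y: no assignment then satisfies all the clues, so p ∉ Y.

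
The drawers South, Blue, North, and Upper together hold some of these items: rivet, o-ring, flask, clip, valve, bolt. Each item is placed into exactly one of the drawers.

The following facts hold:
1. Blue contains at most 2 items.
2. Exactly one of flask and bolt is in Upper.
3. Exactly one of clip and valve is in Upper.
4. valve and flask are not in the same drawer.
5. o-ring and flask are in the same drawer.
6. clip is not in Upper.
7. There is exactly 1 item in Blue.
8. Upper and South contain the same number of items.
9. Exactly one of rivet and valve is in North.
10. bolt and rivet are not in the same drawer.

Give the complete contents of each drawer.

South = {flask, o-ring}; Blue = {clip}; North = {rivet}; Upper = {bolt, valve}

From (6): clip ∉ Upper.
(3) (exactly one): valve ∈ Upper.
(4): flask ∉ Upper.
(5): o-ring matches flask: o-ring ∉ Upper.
(9) (exactly one): rivet ∈ North.
(10): bolt ∉ North.
(2) (exactly one): bolt ∈ Upper.
Suppose o-ring ∉ South: no assignment then satisfies all the clues, so o-ring ∈ South.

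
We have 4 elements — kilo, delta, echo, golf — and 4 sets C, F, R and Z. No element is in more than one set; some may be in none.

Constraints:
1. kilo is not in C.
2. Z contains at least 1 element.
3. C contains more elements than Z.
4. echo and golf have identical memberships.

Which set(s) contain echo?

echo: C

From (1): kilo ∉ C.
Suppose echo ∉ C: no assignment then satisfies all the clues, so echo ∈ C.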